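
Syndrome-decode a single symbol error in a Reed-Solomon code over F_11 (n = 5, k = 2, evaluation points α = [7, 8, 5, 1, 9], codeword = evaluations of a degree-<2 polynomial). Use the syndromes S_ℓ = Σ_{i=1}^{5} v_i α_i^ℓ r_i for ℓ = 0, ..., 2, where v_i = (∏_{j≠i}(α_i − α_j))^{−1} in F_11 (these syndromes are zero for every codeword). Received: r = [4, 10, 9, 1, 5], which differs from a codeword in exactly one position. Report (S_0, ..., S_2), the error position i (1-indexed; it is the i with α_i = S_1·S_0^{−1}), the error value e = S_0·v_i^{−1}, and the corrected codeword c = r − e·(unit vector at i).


S = (2, 10, 6), error at position 3, error magnitude e = 6, c = [4, 10, 3, 1, 5].

Step 1: column multipliers v_i = (∏_{j≠i}(α_i − α_j))^{−1} mod 11.
  i = 1 (α = 7): (7−8)(7−5)(7−1)(7−9) = (−1)·2·6·(−2) = 24 ≡ 2, so v_1 = 2^{−1} = 6 (mod 11).
  i = 2 (α = 8): (8−7)(8−5)(8−1)(8−9) = 1·3·7·(−1) = −21 ≡ 1, so v_2 = 1^{−1} = 1 (mod 11).
  i = 3 (α = 5): (5−7)(5−8)(5−1)(5−9) = (−2)·(−3)·4·(−4) = −96 ≡ 3, so v_3 = 3^{−1} = 4 (mod 11).
  i = 4 (α = 1): (1−7)(1−8)(1−5)(1−9) = (−6)·(−7)·(−4)·(−8) = 1344 ≡ 2, so v_4 = 2^{−1} = 6 (mod 11).
  i = 5 (α = 9): (9−7)(9−8)(9−5)(9−1) = 2·1·4·8 = 64 ≡ 9, so v_5 = 9^{−1} = 5 (mod 11).
  v = [6, 1, 4, 6, 5].
Step 2: syndromes of r = [4, 10, 9, 1, 5] (all sums mod 11).
  S_0 = Σ v_i r_i = 6·4 + 1·10 + 4·9 + 6·1 + 5·5 = 101 ≡ 2.
  S_1 = Σ v_i α_i r_i = 6·7·4 + 1·8·10 + 4·5·9 + 6·1·1 + 5·9·5 = 659 ≡ 10.
  α_i^2 mod 11 = [5, 9, 3, 1, 4].
  S_2 = Σ v_i α_i^2 r_i = 6·5·4 + 1·9·10 + 4·3·9 + 6·1·1 + 5·4·5 = 424 ≡ 6.
  S = (2, 10, 6) ≠ 0, so r is not a codeword (an error is present).
Step 3: locate the error. For a single error e at position i, S_ℓ = v_i·e·α_i^ℓ, so α_err = S_1/S_0.
  S_0^{−1} = 2^{−1} = 6 (mod 11), so α_err = 10·6 = 60 ≡ 5 = α_3. Error position i = 3.
  Consistency check: S_2/S_1 = 6·10 = 60 ≡ 5 = α_err ✓ (single-error assumption holds).
Step 4: error magnitude e = S_0/v_3 = S_0·∏_{j≠3}(α_3 − α_j) = 2·3 = 6 ≡ 6 (mod 11).
Step 5: correct position 3: c_3 = r_3 − e = 9 − 6 ≡ 3 (mod 11). Hence c = [4, 10, 3, 1, 5].
  Check: interpolating c through the α_i gives m(x) = 6 + 6·x (degree < 2) with m(α_i) = c_i for every i, so c is indeed a codeword.


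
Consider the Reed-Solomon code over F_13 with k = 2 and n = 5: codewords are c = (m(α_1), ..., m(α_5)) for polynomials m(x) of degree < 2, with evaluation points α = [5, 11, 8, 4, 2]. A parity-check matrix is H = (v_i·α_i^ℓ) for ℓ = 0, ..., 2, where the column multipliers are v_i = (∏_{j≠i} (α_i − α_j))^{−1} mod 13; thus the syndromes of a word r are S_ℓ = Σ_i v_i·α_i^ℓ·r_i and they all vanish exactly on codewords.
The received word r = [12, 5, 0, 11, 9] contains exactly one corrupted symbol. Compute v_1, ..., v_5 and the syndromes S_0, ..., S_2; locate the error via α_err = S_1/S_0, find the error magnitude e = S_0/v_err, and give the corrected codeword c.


S = (10, 2, 3), error at position 3, error magnitude e = 11, c = [12, 5, 2, 11, 9].

Step 1: column multipliers v_i = (∏_{j≠i}(α_i − α_j))^{−1} mod 13.
  i = 1 (α = 5): (5−11)(5−8)(5−4)(5−2) = (−6)·(−3)·1·3 = 54 ≡ 2, so v_1 = 2^{−1} = 7 (mod 13).
  i = 2 (α = 11): (11−5)(11−8)(11−4)(11−2) = 6·3·7·9 = 1134 ≡ 3, so v_2 = 3^{−1} = 9 (mod 13).
  i = 3 (α = 8): (8−5)(8−11)(8−4)(8−2) = 3·(−3)·4·6 = −216 ≡ 5, so v_3 = 5^{−1} = 8 (mod 13).
  i = 4 (α = 4): (4−5)(4−11)(4−8)(4−2) = (−1)·(−7)·(−4)·2 = −56 ≡ 9, so v_4 = 9^{−1} = 3 (mod 13).
  i = 5 (α = 2): (2−5)(2−11)(2−8)(2−4) = (−3)·(−9)·(−6)·(−2) = 324 ≡ 12, so v_5 = 12^{−1} = 12 (mod 13).
  v = [7, 9, 8, 3, 12].
Step 2: syndromes of r = [12, 5, 0, 11, 9] (all sums mod 13).
  S_0 = Σ v_i r_i = 7·12 + 9·5 + 8·0 + 3·11 + 12·9 = 270 ≡ 10.
  S_1 = Σ v_i α_i r_i = 7·5·12 + 9·11·5 + 8·8·0 + 3·4·11 + 12·2·9 = 1263 ≡ 2.
  α_i^2 mod 13 = [12, 4, 12, 3, 4].
  S_2 = Σ v_i α_i^2 r_i = 7·12·12 + 9·4·5 + 8·12·0 + 3·3·11 + 12·4·9 = 1719 ≡ 3.
  S = (10, 2, 3) ≠ 0, so r is not a codeword (an error is present).
Step 3: locate the error. For a single error e at position i, S_ℓ = v_i·e·α_i^ℓ, so α_err = S_1/S_0.
  S_0^{−1} = 10^{−1} = 4 (mod 13), so α_err = 2·4 = 8 ≡ 8 = α_3. Error position i = 3.
  Consistency check: S_2/S_1 = 3·7 = 21 ≡ 8 = α_err ✓ (single-error assumption holds).
Step 4: error magnitude e = S_0/v_3 = S_0·∏_{j≠3}(α_3 − α_j) = 10·5 = 50 ≡ 11 (mod 13).
Step 5: correct position 3: c_3 = r_3 − e = 0 − 11 ≡ 2 (mod 13). Hence c = [12, 5, 2, 11, 9].
  Check: interpolating c through the α_i gives m(x) = 7 + 1·x (degree < 2) with m(α_i) = c_i for every i, so c is indeed a codeword.


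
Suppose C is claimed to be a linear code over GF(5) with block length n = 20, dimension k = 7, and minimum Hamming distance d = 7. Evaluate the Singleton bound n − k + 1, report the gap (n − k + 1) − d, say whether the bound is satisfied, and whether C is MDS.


Singleton RHS = n − k + 1 = 14, slack = 7, bound satisfied, not MDS.

Singleton bound: d ≤ n − k + 1.
Here n = 20, k = 7, so n − k + 1 = 14.
Given d = 7, check d ≤ 14: YES.
Slack = (n − k + 1) − d = 7.
The code is NOT MDS (slack = 7 > 0).
Description: the claimed parameters are [20, 7, 7]_5; such a code would be non-MDS.


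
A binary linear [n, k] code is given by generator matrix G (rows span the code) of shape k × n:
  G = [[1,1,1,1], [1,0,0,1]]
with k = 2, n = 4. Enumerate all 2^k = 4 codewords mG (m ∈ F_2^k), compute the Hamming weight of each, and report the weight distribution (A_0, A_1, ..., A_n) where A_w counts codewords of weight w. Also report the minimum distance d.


Weight distribution: A_0 = 1, A_2 = 2, A_4 = 1. Minimum distance d = 2.

Enumerate all 2^2 = 4 messages m ∈ F_2^2.
For each, compute codeword c = mG in F_2^4, then tally its weight.
  m = 00 → c = 0000, weight = 0.
  m = 10 → c = 1111, weight = 4.
  m = 01 → c = 1001, weight = 2.
  m = 11 → c = 0110, weight = 2.
Tally weights:
  weight 0: 1 codewords.
  weight 2: 2 codewords.
  weight 4: 1 codewords.
Minimum distance d = smallest w > 0 with A_w > 0 = 2.
Sanity: Σ A_w = 4 = 2^2 = 4 ✓.


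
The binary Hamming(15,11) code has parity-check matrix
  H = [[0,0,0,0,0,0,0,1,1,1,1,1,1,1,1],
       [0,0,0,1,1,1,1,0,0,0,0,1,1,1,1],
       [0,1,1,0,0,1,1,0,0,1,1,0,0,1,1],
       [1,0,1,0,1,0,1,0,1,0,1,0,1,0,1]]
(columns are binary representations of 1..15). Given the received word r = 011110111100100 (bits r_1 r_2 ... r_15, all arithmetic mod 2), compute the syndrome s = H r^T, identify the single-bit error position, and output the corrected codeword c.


s = (0, 0, 0, 1)^T, error position = 1, corrected codeword c = 111110111100100

Compute s = H r^T mod 2 one row at a time:
  s_1 = 1 + 1 + 1 + 0 + 0 + 1 + 0 + 0 = 4 ≡ 0 (mod 2).
  s_2 = 1 + 1 + 0 + 1 + 0 + 1 + 0 + 0 = 4 ≡ 0 (mod 2).
  s_3 = 1 + 1 + 0 + 1 + 1 + 0 + 0 + 0 = 4 ≡ 0 (mod 2).
  s_4 = 0 + 1 + 1 + 1 + 1 + 0 + 1 + 0 = 5 ≡ 1 (mod 2).
s = (0, 0, 0, 1)^T — this equals column 1 of H (binary 0001), so error is at position 1.
Correct: flip bit 1 of r = 011110111100100 to get c = 111110111100100.


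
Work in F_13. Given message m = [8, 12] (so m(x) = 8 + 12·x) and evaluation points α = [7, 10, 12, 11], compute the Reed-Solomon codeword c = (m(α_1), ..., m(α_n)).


c = [1, 11, 9, 10]

Message polynomial: m(x) = 8 + 12·x (mod 13).
For each evaluation point α_i, compute m(α_i) mod 13:
  α_1 = 7: Horner steps 12 → 1, so m(7) = 1.
  α_2 = 10: Horner steps 12 → 11, so m(10) = 11.
  α_3 = 12: Horner steps 12 → 9, so m(12) = 9.
  α_4 = 11: Horner steps 12 → 10, so m(11) = 10.
Codeword c = [1, 11, 9, 10] ∈ F_13^4.


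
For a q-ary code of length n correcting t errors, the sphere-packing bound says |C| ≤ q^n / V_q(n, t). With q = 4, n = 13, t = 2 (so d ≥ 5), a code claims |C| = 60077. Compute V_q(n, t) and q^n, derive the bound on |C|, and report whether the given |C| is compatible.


V_q(n, t) = 742, q^n = 67108864, Hamming bound = 90443, |C| = 60077 ≤ bound (satisfied).

Step 1: Compute V_q(n, t) = Σ_{j=0}^2 C(n, j) (q−1)^j.
  j = 0: C(13,0)·(3)^0 = 1·1 = 1.
  j = 1: C(13,1)·(3)^1 = 13·3 = 39.
  j = 2: C(13,2)·(3)^2 = 78·9 = 702.
  V_q(n, t) = 1 + 39 + 702 = 742.
Step 2: q^n = 4^13 = 67108864.
Step 3: Hamming bound ⌊q^n / V_q(n,t)⌋ = ⌊67108864/742⌋ = 90443.
Step 4: Compare |C| = 60077 to 90443: satisfied.
The claimed |C| lies below the Hamming bound.


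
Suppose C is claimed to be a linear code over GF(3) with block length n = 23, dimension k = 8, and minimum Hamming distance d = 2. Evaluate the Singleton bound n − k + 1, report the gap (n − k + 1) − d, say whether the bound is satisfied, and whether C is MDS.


Singleton RHS = n − k + 1 = 16, slack = 14, bound satisfied, not MDS.

Singleton bound: d ≤ n − k + 1.
Here n = 23, k = 8, so n − k + 1 = 16.
Given d = 2, check d ≤ 16: YES.
Slack = (n − k + 1) − d = 14.
The code is NOT MDS (slack = 14 > 0).
Description: the claimed parameters are [23, 8, 2]_3; such a code would be non-MDS.


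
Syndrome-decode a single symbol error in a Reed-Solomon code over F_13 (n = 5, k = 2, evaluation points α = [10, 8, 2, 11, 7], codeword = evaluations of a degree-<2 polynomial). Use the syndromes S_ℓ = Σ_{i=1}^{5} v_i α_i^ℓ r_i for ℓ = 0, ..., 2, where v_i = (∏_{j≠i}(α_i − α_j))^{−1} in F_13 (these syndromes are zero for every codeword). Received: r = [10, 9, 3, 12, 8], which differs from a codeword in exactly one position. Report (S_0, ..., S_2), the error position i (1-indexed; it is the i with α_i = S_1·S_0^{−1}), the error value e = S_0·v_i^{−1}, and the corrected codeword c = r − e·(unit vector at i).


S = (3, 4, 1), error at position 1, error magnitude e = 12, c = [11, 9, 3, 12, 8].

Step 1: column multipliers v_i = (∏_{j≠i}(α_i − α_j))^{−1} mod 13.
  i = 1 (α = 10): (10−8)(10−2)(10−11)(10−7) = 2·8·(−1)·3 = −48 ≡ 4, so v_1 = 4^{−1} = 10 (mod 13).
  i = 2 (α = 8): (8−10)(8−2)(8−11)(8−7) = (−2)·6·(−3)·1 = 36 ≡ 10, so v_2 = 10^{−1} = 4 (mod 13).
  i = 3 (α = 2): (2−10)(2−8)(2−11)(2−7) = (−8)·(−6)·(−9)·(−5) = 2160 ≡ 2, so v_3 = 2^{−1} = 7 (mod 13).
  i = 4 (α = 11): (11−10)(11−8)(11−2)(11−7) = 1·3·9·4 = 108 ≡ 4, so v_4 = 4^{−1} = 10 (mod 13).
  i = 5 (α = 7): (7−10)(7−8)(7−2)(7−11) = (−3)·(−1)·5·(−4) = −60 ≡ 5, so v_5 = 5^{−1} = 8 (mod 13).
  v = [10, 4, 7, 10, 8].
Step 2: syndromes of r = [10, 9, 3, 12, 8] (all sums mod 13).
  S_0 = Σ v_i r_i = 10·10 + 4·9 + 7·3 + 10·12 + 8·8 = 341 ≡ 3.
  S_1 = Σ v_i α_i r_i = 10·10·10 + 4·8·9 + 7·2·3 + 10·11·12 + 8·7·8 = 3098 ≡ 4.
  α_i^2 mod 13 = [9, 12, 4, 4, 10].
  S_2 = Σ v_i α_i^2 r_i = 10·9·10 + 4·12·9 + 7·4·3 + 10·4·12 + 8·10·8 = 2536 ≡ 1.
  S = (3, 4, 1) ≠ 0, so r is not a codeword (an error is present).
Step 3: locate the error. For a single error e at position i, S_ℓ = v_i·e·α_i^ℓ, so α_err = S_1/S_0.
  S_0^{−1} = 3^{−1} = 9 (mod 13), so α_err = 4·9 = 36 ≡ 10 = α_1. Error position i = 1.
  Consistency check: S_2/S_1 = 1·10 = 10 ≡ 10 = α_err ✓ (single-error assumption holds).
Step 4: error magnitude e = S_0/v_1 = S_0·∏_{j≠1}(α_1 − α_j) = 3·4 = 12 ≡ 12 (mod 13).
Step 5: correct position 1: c_1 = r_1 − e = 10 − 12 ≡ 11 (mod 13). Hence c = [11, 9, 3, 12, 8].
  Check: interpolating c through the α_i gives m(x) = 1 + 1·x (degree < 2) with m(α_i) = c_i for every i, so c is indeed a codeword.


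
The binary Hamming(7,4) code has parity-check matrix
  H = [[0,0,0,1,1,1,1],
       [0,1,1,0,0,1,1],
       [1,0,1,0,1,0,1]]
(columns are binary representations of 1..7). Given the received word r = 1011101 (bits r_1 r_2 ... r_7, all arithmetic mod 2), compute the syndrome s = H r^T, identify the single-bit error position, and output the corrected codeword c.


s = (1, 0, 0)^T, error position = 4, corrected codeword c = 1010101

Compute s = H r^T mod 2 one row at a time:
  s_1 = 1 + 1 + 0 + 1 = 3 ≡ 1 (mod 2).
  s_2 = 0 + 1 + 0 + 1 = 2 ≡ 0 (mod 2).
  s_3 = 1 + 1 + 1 + 1 = 4 ≡ 0 (mod 2).
s = (1, 0, 0)^T — this equals column 4 of H (binary 100), so error is at position 4.
Correct: flip bit 4 of r = 1011101 to get c = 1010101.


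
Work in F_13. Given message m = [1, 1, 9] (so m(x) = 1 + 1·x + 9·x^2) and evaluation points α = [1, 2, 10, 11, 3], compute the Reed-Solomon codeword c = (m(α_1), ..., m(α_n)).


c = [11, 0, 1, 9, 7]

Message polynomial: m(x) = 1 + 1·x + 9·x^2 (mod 13).
For each evaluation point α_i, compute m(α_i) mod 13:
  α_1 = 1: Horner steps 9 → 10 → 11, so m(1) = 11.
  α_2 = 2: Horner steps 9 → 6 → 0, so m(2) = 0.
  α_3 = 10: Horner steps 9 → 0 → 1, so m(10) = 1.
  α_4 = 11: Horner steps 9 → 9 → 9, so m(11) = 9.
  α_5 = 3: Horner steps 9 → 2 → 7, so m(3) = 7.
Codeword c = [11, 0, 1, 9, 7] ∈ F_13^5.


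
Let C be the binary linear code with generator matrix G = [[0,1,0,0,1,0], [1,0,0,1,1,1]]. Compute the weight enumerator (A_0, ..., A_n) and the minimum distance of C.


Weight distribution: A_0 = 1, A_2 = 1, A_4 = 2. Minimum distance d = 2.

Enumerate all 2^2 = 4 messages m ∈ F_2^2.
For each, compute codeword c = mG in F_2^6, then tally its weight.
  m = 00 → c = 000000, weight = 0.
  m = 10 → c = 010010, weight = 2.
  m = 01 → c = 100111, weight = 4.
  m = 11 → c = 110101, weight = 4.
Tally weights:
  weight 0: 1 codewords.
  weight 2: 1 codewords.
  weight 4: 2 codewords.
Minimum distance d = smallest w > 0 with A_w > 0 = 2.
Sanity: Σ A_w = 4 = 2^2 = 4 ✓.


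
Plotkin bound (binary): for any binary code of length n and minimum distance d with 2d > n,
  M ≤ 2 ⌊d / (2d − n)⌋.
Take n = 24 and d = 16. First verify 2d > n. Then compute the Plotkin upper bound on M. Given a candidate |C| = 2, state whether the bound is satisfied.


Plotkin bound M ≤ 4; given |C| = 2 ≤ bound (satisfied).

Check applicability: 2d = 32, n = 24.
2d − n = 8 > 0, so Plotkin applies.
Compute d/(2d−n) = 16/8 ≈ 2.0000.
⌊d/(2d−n)⌋ = 2.
Plotkin bound: M ≤ 2·2 = 4.
Given |C| = 2, check: satisfied.
This |C| is below the Plotkin bound.


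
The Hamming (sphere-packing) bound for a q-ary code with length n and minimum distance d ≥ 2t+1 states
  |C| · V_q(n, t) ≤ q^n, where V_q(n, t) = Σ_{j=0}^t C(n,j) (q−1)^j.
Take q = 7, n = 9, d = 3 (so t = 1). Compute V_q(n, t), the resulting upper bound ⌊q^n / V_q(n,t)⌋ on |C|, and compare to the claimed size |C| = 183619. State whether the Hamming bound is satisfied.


V_q(n, t) = 55, q^n = 40353607, Hamming bound = 733701, |C| = 183619 ≤ bound (satisfied).

Step 1: Compute V_q(n, t) = Σ_{j=0}^1 C(n, j) (q−1)^j.
  j = 0: C(9,0)·(6)^0 = 1·1 = 1.
  j = 1: C(9,1)·(6)^1 = 9·6 = 54.
  V_q(n, t) = 1 + 54 = 55.
Step 2: q^n = 7^9 = 40353607.
Step 3: Hamming bound ⌊q^n / V_q(n,t)⌋ = ⌊40353607/55⌋ = 733701.
Step 4: Compare |C| = 183619 to 733701: satisfied.
The claimed |C| lies below the Hamming bound.


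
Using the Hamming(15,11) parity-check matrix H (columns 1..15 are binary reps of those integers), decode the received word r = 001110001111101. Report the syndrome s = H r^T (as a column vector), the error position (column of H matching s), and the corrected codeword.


s = (0, 1, 0, 0)^T, error position = 4, corrected codeword c = 001010001111101

Compute s = H r^T mod 2 one row at a time:
  s_1 = 0 + 1 + 1 + 1 + 1 + 1 + 0 + 1 = 6 ≡ 0 (mod 2).
  s_2 = 1 + 1 + 0 + 0 + 1 + 1 + 0 + 1 = 5 ≡ 1 (mod 2).
  s_3 = 0 + 1 + 0 + 0 + 1 + 1 + 0 + 1 = 4 ≡ 0 (mod 2).
  s_4 = 0 + 1 + 1 + 0 + 1 + 1 + 1 + 1 = 6 ≡ 0 (mod 2).
s = (0, 1, 0, 0)^T — this equals column 4 of H (binary 0100), so error is at position 4.
Correct: flip bit 4 of r = 001110001111101 to get c = 001010001111101.


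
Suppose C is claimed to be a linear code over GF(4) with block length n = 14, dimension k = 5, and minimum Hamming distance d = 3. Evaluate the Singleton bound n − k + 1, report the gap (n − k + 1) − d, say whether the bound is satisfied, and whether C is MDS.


Singleton RHS = n − k + 1 = 10, slack = 7, bound satisfied, not MDS.

Singleton bound: d ≤ n − k + 1.
Here n = 14, k = 5, so n − k + 1 = 10.
Given d = 3, check d ≤ 10: YES.
Slack = (n − k + 1) − d = 7.
The code is NOT MDS (slack = 7 > 0).
Description: the claimed parameters are [14, 5, 3]_4; such a code would be non-MDS.


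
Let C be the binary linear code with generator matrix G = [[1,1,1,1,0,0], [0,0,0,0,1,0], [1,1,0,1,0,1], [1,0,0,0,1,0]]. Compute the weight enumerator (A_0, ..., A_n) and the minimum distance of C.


Weight distribution: A_0 = 1, A_1 = 2, A_2 = 2, A_3 = 4, A_4 = 5, A_5 = 2. Minimum distance d = 1.

Enumerate all 2^4 = 16 messages m ∈ F_2^4.
For each, compute codeword c = mG in F_2^6, then tally its weight.
  m = 0000 → c = 000000, weight = 0.
  m = 1000 → c = 111100, weight = 4.
  m = 0100 → c = 000010, weight = 1.
  m = 1100 → c = 111110, weight = 5.
  m = 0010 → c = 110101, weight = 4.
  m = 1010 → c = 001001, weight = 2.
  m = 0110 → c = 110111, weight = 5.
  m = 1110 → c = 001011, weight = 3.
  m = 0001 → c = 100010, weight = 2.
  m = 1001 → c = 011110, weight = 4.
  m = 0101 → c = 100000, weight = 1.
  m = 1101 → c = 011100, weight = 3.
  m = 0011 → c = 010111, weight = 4.
  m = 1011 → c = 101011, weight = 4.
  m = 0111 → c = 010101, weight = 3.
  m = 1111 → c = 101001, weight = 3.
Tally weights:
  weight 0: 1 codewords.
  weight 1: 2 codewords.
  weight 2: 2 codewords.
  weight 3: 4 codewords.
  weight 4: 5 codewords.
  weight 5: 2 codewords.
Minimum distance d = smallest w > 0 with A_w > 0 = 1.
Sanity: Σ A_w = 16 = 2^4 = 16 ✓.


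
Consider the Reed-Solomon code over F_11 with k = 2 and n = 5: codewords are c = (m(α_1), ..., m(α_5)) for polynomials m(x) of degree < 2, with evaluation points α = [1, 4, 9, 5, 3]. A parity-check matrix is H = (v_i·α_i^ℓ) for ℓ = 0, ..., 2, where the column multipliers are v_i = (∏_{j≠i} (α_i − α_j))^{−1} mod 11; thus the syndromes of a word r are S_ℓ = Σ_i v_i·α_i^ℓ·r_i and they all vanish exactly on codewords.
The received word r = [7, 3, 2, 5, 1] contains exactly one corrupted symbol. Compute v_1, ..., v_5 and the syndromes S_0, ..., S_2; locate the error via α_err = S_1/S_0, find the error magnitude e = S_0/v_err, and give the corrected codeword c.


S = (2, 2, 2), error at position 1, error magnitude e = 10, c = [8, 3, 2, 5, 1].

Step 1: column multipliers v_i = (∏_{j≠i}(α_i − α_j))^{−1} mod 11.
  i = 1 (α = 1): (1−4)(1−9)(1−5)(1−3) = (−3)·(−8)·(−4)·(−2) = 192 ≡ 5, so v_1 = 5^{−1} = 9 (mod 11).
  i = 2 (α = 4): (4−1)(4−9)(4−5)(4−3) = 3·(−5)·(−1)·1 = 15 ≡ 4, so v_2 = 4^{−1} = 3 (mod 11).
  i = 3 (α = 9): (9−1)(9−4)(9−5)(9−3) = 8·5·4·6 = 960 ≡ 3, so v_3 = 3^{−1} = 4 (mod 11).
  i = 4 (α = 5): (5−1)(5−4)(5−9)(5−3) = 4·1·(−4)·2 = −32 ≡ 1, so v_4 = 1^{−1} = 1 (mod 11).
  i = 5 (α = 3): (3−1)(3−4)(3−9)(3−5) = 2·(−1)·(−6)·(−2) = −24 ≡ 9, so v_5 = 9^{−1} = 5 (mod 11).
  v = [9, 3, 4, 1, 5].
Step 2: syndromes of r = [7, 3, 2, 5, 1] (all sums mod 11).
  S_0 = Σ v_i r_i = 9·7 + 3·3 + 4·2 + 1·5 + 5·1 = 90 ≡ 2.
  S_1 = Σ v_i α_i r_i = 9·1·7 + 3·4·3 + 4·9·2 + 1·5·5 + 5·3·1 = 211 ≡ 2.
  α_i^2 mod 11 = [1, 5, 4, 3, 9].
  S_2 = Σ v_i α_i^2 r_i = 9·1·7 + 3·5·3 + 4·4·2 + 1·3·5 + 5·9·1 = 200 ≡ 2.
  S = (2, 2, 2) ≠ 0, so r is not a codeword (an error is present).
Step 3: locate the error. For a single error e at position i, S_ℓ = v_i·e·α_i^ℓ, so α_err = S_1/S_0.
  S_0^{−1} = 2^{−1} = 6 (mod 11), so α_err = 2·6 = 12 ≡ 1 = α_1. Error position i = 1.
  Consistency check: S_2/S_1 = 2·6 = 12 ≡ 1 = α_err ✓ (single-error assumption holds).
Step 4: error magnitude e = S_0/v_1 = S_0·∏_{j≠1}(α_1 − α_j) = 2·5 = 10 ≡ 10 (mod 11).
Step 5: correct position 1: c_1 = r_1 − e = 7 − 10 ≡ 8 (mod 11). Hence c = [8, 3, 2, 5, 1].
  Check: interpolating c through the α_i gives m(x) = 6 + 2·x (degree < 2) with m(α_i) = c_i for every i, so c is indeed a codeword.


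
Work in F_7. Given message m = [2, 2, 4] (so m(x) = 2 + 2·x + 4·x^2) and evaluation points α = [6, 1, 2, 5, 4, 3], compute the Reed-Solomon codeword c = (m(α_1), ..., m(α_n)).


c = [4, 1, 1, 0, 4, 2]

Message polynomial: m(x) = 2 + 2·x + 4·x^2 (mod 7).
For each evaluation point α_i, compute m(α_i) mod 7:
  α_1 = 6: Horner steps 4 → 5 → 4, so m(6) = 4.
  α_2 = 1: Horner steps 4 → 6 → 1, so m(1) = 1.
  α_3 = 2: Horner steps 4 → 3 → 1, so m(2) = 1.
  α_4 = 5: Horner steps 4 → 1 → 0, so m(5) = 0.
  α_5 = 4: Horner steps 4 → 4 → 4, so m(4) = 4.
  α_6 = 3: Horner steps 4 → 0 → 2, so m(3) = 2.
Codeword c = [4, 1, 1, 0, 4, 2] ∈ F_7^6.


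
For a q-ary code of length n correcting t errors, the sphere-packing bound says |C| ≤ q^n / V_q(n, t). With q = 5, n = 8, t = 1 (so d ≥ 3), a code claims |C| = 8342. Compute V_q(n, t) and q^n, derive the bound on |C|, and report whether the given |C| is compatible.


V_q(n, t) = 33, q^n = 390625, Hamming bound = 11837, |C| = 8342 ≤ bound (satisfied).

Step 1: Compute V_q(n, t) = Σ_{j=0}^1 C(n, j) (q−1)^j.
  j = 0: C(8,0)·(4)^0 = 1·1 = 1.
  j = 1: C(8,1)·(4)^1 = 8·4 = 32.
  V_q(n, t) = 1 + 32 = 33.
Step 2: q^n = 5^8 = 390625.
Step 3: Hamming bound ⌊q^n / V_q(n,t)⌋ = ⌊390625/33⌋ = 11837.
Step 4: Compare |C| = 8342 to 11837: satisfied.
The claimed |C| lies below the Hamming bound.


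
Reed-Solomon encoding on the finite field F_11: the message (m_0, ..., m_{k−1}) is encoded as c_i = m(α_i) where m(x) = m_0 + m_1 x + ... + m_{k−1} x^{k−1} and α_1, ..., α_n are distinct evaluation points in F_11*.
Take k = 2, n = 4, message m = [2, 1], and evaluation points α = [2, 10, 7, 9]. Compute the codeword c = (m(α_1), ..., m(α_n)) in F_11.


c = [4, 1, 9, 0]

Message polynomial: m(x) = 2 + 1·x (mod 11).
For each evaluation point α_i, compute m(α_i) mod 11:
  α_1 = 2: Horner steps 1 → 4, so m(2) = 4.
  α_2 = 10: Horner steps 1 → 1, so m(10) = 1.
  α_3 = 7: Horner steps 1 → 9, so m(7) = 9.
  α_4 = 9: Horner steps 1 → 0, so m(9) = 0.
Codeword c = [4, 1, 9, 0] ∈ F_11^4.


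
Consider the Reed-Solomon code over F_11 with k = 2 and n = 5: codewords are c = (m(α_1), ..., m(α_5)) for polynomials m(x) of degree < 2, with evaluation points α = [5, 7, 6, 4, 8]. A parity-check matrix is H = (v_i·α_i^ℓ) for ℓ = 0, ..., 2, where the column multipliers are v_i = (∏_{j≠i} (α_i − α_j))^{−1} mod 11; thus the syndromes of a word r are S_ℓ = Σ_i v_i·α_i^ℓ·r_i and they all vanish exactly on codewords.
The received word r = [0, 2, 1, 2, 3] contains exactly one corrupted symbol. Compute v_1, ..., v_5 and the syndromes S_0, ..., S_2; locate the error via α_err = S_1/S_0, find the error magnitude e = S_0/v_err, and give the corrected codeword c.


S = (7, 6, 2), error at position 4, error magnitude e = 3, c = [0, 2, 1, 10, 3].

Step 1: column multipliers v_i = (∏_{j≠i}(α_i − α_j))^{−1} mod 11.
  i = 1 (α = 5): (5−7)(5−6)(5−4)(5−8) = (−2)·(−1)·1·(−3) = −6 ≡ 5, so v_1 = 5^{−1} = 9 (mod 11).
  i = 2 (α = 7): (7−5)(7−6)(7−4)(7−8) = 2·1·3·(−1) = −6 ≡ 5, so v_2 = 5^{−1} = 9 (mod 11).
  i = 3 (α = 6): (6−5)(6−7)(6−4)(6−8) = 1·(−1)·2·(−2) = 4 ≡ 4, so v_3 = 4^{−1} = 3 (mod 11).
  i = 4 (α = 4): (4−5)(4−7)(4−6)(4−8) = (−1)·(−3)·(−2)·(−4) = 24 ≡ 2, so v_4 = 2^{−1} = 6 (mod 11).
  i = 5 (α = 8): (8−5)(8−7)(8−6)(8−4) = 3·1·2·4 = 24 ≡ 2, so v_5 = 2^{−1} = 6 (mod 11).
  v = [9, 9, 3, 6, 6].
Step 2: syndromes of r = [0, 2, 1, 2, 3] (all sums mod 11).
  S_0 = Σ v_i r_i = 9·0 + 9·2 + 3·1 + 6·2 + 6·3 = 51 ≡ 7.
  S_1 = Σ v_i α_i r_i = 9·5·0 + 9·7·2 + 3·6·1 + 6·4·2 + 6·8·3 = 336 ≡ 6.
  α_i^2 mod 11 = [3, 5, 3, 5, 9].
  S_2 = Σ v_i α_i^2 r_i = 9·3·0 + 9·5·2 + 3·3·1 + 6·5·2 + 6·9·3 = 321 ≡ 2.
  S = (7, 6, 2) ≠ 0, so r is not a codeword (an error is present).
Step 3: locate the error. For a single error e at position i, S_ℓ = v_i·e·α_i^ℓ, so α_err = S_1/S_0.
  S_0^{−1} = 7^{−1} = 8 (mod 11), so α_err = 6·8 = 48 ≡ 4 = α_4. Error position i = 4.
  Consistency check: S_2/S_1 = 2·2 = 4 ≡ 4 = α_err ✓ (single-error assumption holds).
Step 4: error magnitude e = S_0/v_4 = S_0·∏_{j≠4}(α_4 − α_j) = 7·2 = 14 ≡ 3 (mod 11).
Step 5: correct position 4: c_4 = r_4 − e = 2 − 3 ≡ 10 (mod 11). Hence c = [0, 2, 1, 10, 3].
  Check: interpolating c through the α_i gives m(x) = 6 + 1·x (degree < 2) with m(α_i) = c_i for every i, so c is indeed a codeword.


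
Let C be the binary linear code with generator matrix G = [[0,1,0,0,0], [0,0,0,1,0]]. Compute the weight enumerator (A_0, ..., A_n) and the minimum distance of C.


Weight distribution: A_0 = 1, A_1 = 2, A_2 = 1. Minimum distance d = 1.

Enumerate all 2^2 = 4 messages m ∈ F_2^2.
For each, compute codeword c = mG in F_2^5, then tally its weight.
  m = 00 → c = 00000, weight = 0.
  m = 10 → c = 01000, weight = 1.
  m = 01 → c = 00010, weight = 1.
  m = 11 → c = 01010, weight = 2.
Tally weights:
  weight 0: 1 codewords.
  weight 1: 2 codewords.
  weight 2: 1 codewords.
Minimum distance d = smallest w > 0 with A_w > 0 = 1.
Sanity: Σ A_w = 4 = 2^2 = 4 ✓.


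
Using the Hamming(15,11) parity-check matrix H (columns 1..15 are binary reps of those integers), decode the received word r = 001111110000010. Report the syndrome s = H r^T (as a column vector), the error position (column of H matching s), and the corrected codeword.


s = (0, 1, 0, 1)^T, error position = 5, corrected codeword c = 001101110000010

Compute s = H r^T mod 2 one row at a time:
  s_1 = 1 + 0 + 0 + 0 + 0 + 0 + 1 + 0 = 2 ≡ 0 (mod 2).
  s_2 = 1 + 1 + 1 + 1 + 0 + 0 + 1 + 0 = 5 ≡ 1 (mod 2).
  s_3 = 0 + 1 + 1 + 1 + 0 + 0 + 1 + 0 = 4 ≡ 0 (mod 2).
  s_4 = 0 + 1 + 1 + 1 + 0 + 0 + 0 + 0 = 3 ≡ 1 (mod 2).
s = (0, 1, 0, 1)^T — this equals column 5 of H (binary 0101), so error is at position 5.
Correct: flip bit 5 of r = 001111110000010 to get c = 001101110000010.


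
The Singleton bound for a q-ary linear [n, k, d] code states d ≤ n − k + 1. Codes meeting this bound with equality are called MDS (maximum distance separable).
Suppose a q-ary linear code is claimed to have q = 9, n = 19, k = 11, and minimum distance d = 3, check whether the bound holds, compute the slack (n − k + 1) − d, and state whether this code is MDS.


Singleton RHS = n − k + 1 = 9, slack = 6, bound satisfied, not MDS.

Singleton bound: d ≤ n − k + 1.
Here n = 19, k = 11, so n − k + 1 = 9.
Given d = 3, check d ≤ 9: YES.
Slack = (n − k + 1) − d = 6.
The code is NOT MDS (slack = 6 > 0).
Description: the claimed parameters are [19, 11, 3]_9; such a code would be non-MDS.


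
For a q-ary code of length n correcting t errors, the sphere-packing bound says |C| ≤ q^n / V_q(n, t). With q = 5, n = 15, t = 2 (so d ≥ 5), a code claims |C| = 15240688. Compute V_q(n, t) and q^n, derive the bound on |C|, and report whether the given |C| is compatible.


V_q(n, t) = 1741, q^n = 30517578125, Hamming bound = 17528764, |C| = 15240688 ≤ bound (satisfied).

Step 1: Compute V_q(n, t) = Σ_{j=0}^2 C(n, j) (q−1)^j.
  j = 0: C(15,0)·(4)^0 = 1·1 = 1.
  j = 1: C(15,1)·(4)^1 = 15·4 = 60.
  j = 2: C(15,2)·(4)^2 = 105·16 = 1680.
  V_q(n, t) = 1 + 60 + 1680 = 1741.
Step 2: q^n = 5^15 = 30517578125.
Step 3: Hamming bound ⌊q^n / V_q(n,t)⌋ = ⌊30517578125/1741⌋ = 17528764.
Step 4: Compare |C| = 15240688 to 17528764: satisfied.
The claimed |C| lies below the Hamming bound.


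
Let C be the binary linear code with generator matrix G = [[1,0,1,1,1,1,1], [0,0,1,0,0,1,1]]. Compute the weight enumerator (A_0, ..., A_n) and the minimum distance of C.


Weight distribution: A_0 = 1, A_3 = 2, A_6 = 1. Minimum distance d = 3.

Enumerate all 2^2 = 4 messages m ∈ F_2^2.
For each, compute codeword c = mG in F_2^7, then tally its weight.
  m = 00 → c = 0000000, weight = 0.
  m = 10 → c = 1011111, weight = 6.
  m = 01 → c = 0010011, weight = 3.
  m = 11 → c = 1001100, weight = 3.
Tally weights:
  weight 0: 1 codewords.
  weight 3: 2 codewords.
  weight 6: 1 codewords.
Minimum distance d = smallest w > 0 with A_w > 0 = 3.
Sanity: Σ A_w = 4 = 2^2 = 4 ✓.


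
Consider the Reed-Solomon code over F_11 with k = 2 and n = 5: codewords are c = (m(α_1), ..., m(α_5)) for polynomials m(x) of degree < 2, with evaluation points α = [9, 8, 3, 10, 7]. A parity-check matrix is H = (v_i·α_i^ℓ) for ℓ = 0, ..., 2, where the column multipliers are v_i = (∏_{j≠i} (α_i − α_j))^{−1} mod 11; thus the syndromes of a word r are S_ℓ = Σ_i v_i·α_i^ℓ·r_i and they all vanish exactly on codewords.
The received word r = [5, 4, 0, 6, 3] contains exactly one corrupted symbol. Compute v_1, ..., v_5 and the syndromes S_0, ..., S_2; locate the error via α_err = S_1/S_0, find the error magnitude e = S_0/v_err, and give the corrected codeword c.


S = (3, 9, 5), error at position 3, error magnitude e = 1, c = [5, 4, 10, 6, 3].

Step 1: column multipliers v_i = (∏_{j≠i}(α_i − α_j))^{−1} mod 11.
  i = 1 (α = 9): (9−8)(9−3)(9−10)(9−7) = 1·6·(−1)·2 = −12 ≡ 10, so v_1 = 10^{−1} = 10 (mod 11).
  i = 2 (α = 8): (8−9)(8−3)(8−10)(8−7) = (−1)·5·(−2)·1 = 10 ≡ 10, so v_2 = 10^{−1} = 10 (mod 11).
  i = 3 (α = 3): (3−9)(3−8)(3−10)(3−7) = (−6)·(−5)·(−7)·(−4) = 840 ≡ 4, so v_3 = 4^{−1} = 3 (mod 11).
  i = 4 (α = 10): (10−9)(10−8)(10−3)(10−7) = 1·2·7·3 = 42 ≡ 9, so v_4 = 9^{−1} = 5 (mod 11).
  i = 5 (α = 7): (7−9)(7−8)(7−3)(7−10) = (−2)·(−1)·4·(−3) = −24 ≡ 9, so v_5 = 9^{−1} = 5 (mod 11).
  v = [10, 10, 3, 5, 5].
Step 2: syndromes of r = [5, 4, 0, 6, 3] (all sums mod 11).
  S_0 = Σ v_i r_i = 10·5 + 10·4 + 3·0 + 5·6 + 5·3 = 135 ≡ 3.
  S_1 = Σ v_i α_i r_i = 10·9·5 + 10·8·4 + 3·3·0 + 5·10·6 + 5·7·3 = 1175 ≡ 9.
  α_i^2 mod 11 = [4, 9, 9, 1, 5].
  S_2 = Σ v_i α_i^2 r_i = 10·4·5 + 10·9·4 + 3·9·0 + 5·1·6 + 5·5·3 = 665 ≡ 5.
  S = (3, 9, 5) ≠ 0, so r is not a codeword (an error is present).
Step 3: locate the error. For a single error e at position i, S_ℓ = v_i·e·α_i^ℓ, so α_err = S_1/S_0.
  S_0^{−1} = 3^{−1} = 4 (mod 11), so α_err = 9·4 = 36 ≡ 3 = α_3. Error position i = 3.
  Consistency check: S_2/S_1 = 5·5 = 25 ≡ 3 = α_err ✓ (single-error assumption holds).
Step 4: error magnitude e = S_0/v_3 = S_0·∏_{j≠3}(α_3 − α_j) = 3·4 = 12 ≡ 1 (mod 11).
Step 5: correct position 3: c_3 = r_3 − e = 0 − 1 ≡ 10 (mod 11). Hence c = [5, 4, 10, 6, 3].
  Check: interpolating c through the α_i gives m(x) = 7 + 1·x (degree < 2) with m(α_i) = c_i for every i, so c is indeed a codeword.


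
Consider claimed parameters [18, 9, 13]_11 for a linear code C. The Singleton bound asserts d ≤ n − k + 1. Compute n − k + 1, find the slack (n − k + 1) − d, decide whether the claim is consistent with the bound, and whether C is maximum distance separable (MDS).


Singleton RHS = n − k + 1 = 10, slack = -3, bound violated (no such code; not MDS).

Singleton bound: d ≤ n − k + 1.
Here n = 18, k = 9, so n − k + 1 = 10.
Given d = 13, check d ≤ 10: NO.
Slack = (n − k + 1) − d = -3.
The slack is negative: d = 13 exceeds n − k + 1 = 10 by 3, so the Singleton bound is violated and no linear [18, 9, 13]_11 code can exist. In particular it is not MDS (MDS requires d = n − k + 1 exactly).
Description: the claimed parameters are [18, 9, 13]_11; such a code would be impossible (violates the Singleton bound).


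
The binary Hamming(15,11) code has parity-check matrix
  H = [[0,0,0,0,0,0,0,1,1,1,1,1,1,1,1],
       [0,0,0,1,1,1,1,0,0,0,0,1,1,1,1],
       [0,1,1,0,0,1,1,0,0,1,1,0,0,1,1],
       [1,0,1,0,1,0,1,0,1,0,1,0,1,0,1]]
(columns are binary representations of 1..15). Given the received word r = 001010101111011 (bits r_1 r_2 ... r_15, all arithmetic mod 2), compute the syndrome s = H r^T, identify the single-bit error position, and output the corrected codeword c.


s = (0, 1, 0, 0)^T, error position = 4, corrected codeword c = 001110101111011

Compute s = H r^T mod 2 one row at a time:
  s_1 = 0 + 1 + 1 + 1 + 1 + 0 + 1 + 1 = 6 ≡ 0 (mod 2).
  s_2 = 0 + 1 + 0 + 1 + 1 + 0 + 1 + 1 = 5 ≡ 1 (mod 2).
  s_3 = 0 + 1 + 0 + 1 + 1 + 1 + 1 + 1 = 6 ≡ 0 (mod 2).
  s_4 = 0 + 1 + 1 + 1 + 1 + 1 + 0 + 1 = 6 ≡ 0 (mod 2).
s = (0, 1, 0, 0)^T — this equals column 4 of H (binary 0100), so error is at position 4.
Correct: flip bit 4 of r = 001010101111011 to get c = 001110101111011.


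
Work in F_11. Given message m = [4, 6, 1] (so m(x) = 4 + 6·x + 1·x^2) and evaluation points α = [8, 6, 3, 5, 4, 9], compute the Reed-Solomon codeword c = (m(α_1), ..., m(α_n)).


c = [6, 10, 9, 4, 0, 7]

Message polynomial: m(x) = 4 + 6·x + 1·x^2 (mod 11).
For each evaluation point α_i, compute m(α_i) mod 11:
  α_1 = 8: Horner steps 1 → 3 → 6, so m(8) = 6.
  α_2 = 6: Horner steps 1 → 1 → 10, so m(6) = 10.
  α_3 = 3: Horner steps 1 → 9 → 9, so m(3) = 9.
  α_4 = 5: Horner steps 1 → 0 → 4, so m(5) = 4.
  α_5 = 4: Horner steps 1 → 10 → 0, so m(4) = 0.
  α_6 = 9: Horner steps 1 → 4 → 7, so m(9) = 7.
Codeword c = [6, 10, 9, 4, 0, 7] ∈ F_11^6.


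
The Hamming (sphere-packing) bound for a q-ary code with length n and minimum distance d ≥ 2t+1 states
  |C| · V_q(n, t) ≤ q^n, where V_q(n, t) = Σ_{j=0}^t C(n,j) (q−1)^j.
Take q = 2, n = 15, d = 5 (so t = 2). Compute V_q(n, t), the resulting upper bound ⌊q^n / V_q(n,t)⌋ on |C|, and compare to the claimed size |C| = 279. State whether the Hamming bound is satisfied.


V_q(n, t) = 121, q^n = 32768, Hamming bound = 270, |C| = 279 > bound (violated).

Step 1: Compute V_q(n, t) = Σ_{j=0}^2 C(n, j) (q−1)^j.
  j = 0: C(15,0)·(1)^0 = 1·1 = 1.
  j = 1: C(15,1)·(1)^1 = 15·1 = 15.
  j = 2: C(15,2)·(1)^2 = 105·1 = 105.
  V_q(n, t) = 1 + 15 + 105 = 121.
Step 2: q^n = 2^15 = 32768.
Step 3: Hamming bound ⌊q^n / V_q(n,t)⌋ = ⌊32768/121⌋ = 270.
Step 4: Compare |C| = 279 to 270: violated.
The claimed |C| lies above the Hamming bound, so no 2-ary code of length 15 with d ≥ 5 can have 279 codewords.


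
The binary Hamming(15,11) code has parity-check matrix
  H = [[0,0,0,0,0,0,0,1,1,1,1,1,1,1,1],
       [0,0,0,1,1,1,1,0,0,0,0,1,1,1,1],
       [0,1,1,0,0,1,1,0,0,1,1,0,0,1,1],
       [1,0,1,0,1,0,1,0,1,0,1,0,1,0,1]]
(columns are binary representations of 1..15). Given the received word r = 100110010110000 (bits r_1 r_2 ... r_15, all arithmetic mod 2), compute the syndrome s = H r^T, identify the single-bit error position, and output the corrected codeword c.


s = (1, 0, 0, 1)^T, error position = 9, corrected codeword c = 100110011110000

Compute s = H r^T mod 2 one row at a time:
  s_1 = 1 + 0 + 1 + 1 + 0 + 0 + 0 + 0 = 3 ≡ 1 (mod 2).
  s_2 = 1 + 1 + 0 + 0 + 0 + 0 + 0 + 0 = 2 ≡ 0 (mod 2).
  s_3 = 0 + 0 + 0 + 0 + 1 + 1 + 0 + 0 = 2 ≡ 0 (mod 2).
  s_4 = 1 + 0 + 1 + 0 + 0 + 1 + 0 + 0 = 3 ≡ 1 (mod 2).
s = (1, 0, 0, 1)^T — this equals column 9 of H (binary 1001), so error is at position 9.
Correct: flip bit 9 of r = 100110010110000 to get c = 100110011110000.


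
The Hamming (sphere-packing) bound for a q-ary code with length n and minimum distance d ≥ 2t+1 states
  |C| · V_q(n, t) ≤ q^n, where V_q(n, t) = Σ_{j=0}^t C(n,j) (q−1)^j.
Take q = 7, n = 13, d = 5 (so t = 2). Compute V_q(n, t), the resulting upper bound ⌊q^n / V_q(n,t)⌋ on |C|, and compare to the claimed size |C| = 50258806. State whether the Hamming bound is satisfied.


V_q(n, t) = 2887, q^n = 96889010407, Hamming bound = 33560446, |C| = 50258806 > bound (violated).

Step 1: Compute V_q(n, t) = Σ_{j=0}^2 C(n, j) (q−1)^j.
  j = 0: C(13,0)·(6)^0 = 1·1 = 1.
  j = 1: C(13,1)·(6)^1 = 13·6 = 78.
  j = 2: C(13,2)·(6)^2 = 78·36 = 2808.
  V_q(n, t) = 1 + 78 + 2808 = 2887.
Step 2: q^n = 7^13 = 96889010407.
Step 3: Hamming bound ⌊q^n / V_q(n,t)⌋ = ⌊96889010407/2887⌋ = 33560446.
Step 4: Compare |C| = 50258806 to 33560446: violated.
The claimed |C| lies above the Hamming bound, so no 7-ary code of length 13 with d ≥ 5 can have 50258806 codewords.


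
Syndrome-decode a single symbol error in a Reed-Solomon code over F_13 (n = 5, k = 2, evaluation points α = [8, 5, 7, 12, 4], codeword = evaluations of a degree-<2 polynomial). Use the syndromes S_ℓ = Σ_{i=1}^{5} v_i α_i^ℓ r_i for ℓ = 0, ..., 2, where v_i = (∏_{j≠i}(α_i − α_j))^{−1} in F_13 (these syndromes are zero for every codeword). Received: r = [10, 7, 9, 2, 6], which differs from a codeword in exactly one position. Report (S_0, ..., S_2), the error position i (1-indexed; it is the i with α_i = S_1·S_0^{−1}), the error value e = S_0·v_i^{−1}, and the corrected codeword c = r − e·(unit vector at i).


S = (7, 6, 7), error at position 4, error magnitude e = 1, c = [10, 7, 9, 1, 6].

Step 1: column multipliers v_i = (∏_{j≠i}(α_i − α_j))^{−1} mod 13.
  i = 1 (α = 8): (8−5)(8−7)(8−12)(8−4) = 3·1·(−4)·4 = −48 ≡ 4, so v_1 = 4^{−1} = 10 (mod 13).
  i = 2 (α = 5): (5−8)(5−7)(5−12)(5−4) = (−3)·(−2)·(−7)·1 = −42 ≡ 10, so v_2 = 10^{−1} = 4 (mod 13).
  i = 3 (α = 7): (7−8)(7−5)(7−12)(7−4) = (−1)·2·(−5)·3 = 30 ≡ 4, so v_3 = 4^{−1} = 10 (mod 13).
  i = 4 (α = 12): (12−8)(12−5)(12−7)(12−4) = 4·7·5·8 = 1120 ≡ 2, so v_4 = 2^{−1} = 7 (mod 13).
  i = 5 (α = 4): (4−8)(4−5)(4−7)(4−12) = (−4)·(−1)·(−3)·(−8) = 96 ≡ 5, so v_5 = 5^{−1} = 8 (mod 13).
  v = [10, 4, 10, 7, 8].
Step 2: syndromes of r = [10, 7, 9, 2, 6] (all sums mod 13).
  S_0 = Σ v_i r_i = 10·10 + 4·7 + 10·9 + 7·2 + 8·6 = 280 ≡ 7.
  S_1 = Σ v_i α_i r_i = 10·8·10 + 4·5·7 + 10·7·9 + 7·12·2 + 8·4·6 = 1930 ≡ 6.
  α_i^2 mod 13 = [12, 12, 10, 1, 3].
  S_2 = Σ v_i α_i^2 r_i = 10·12·10 + 4·12·7 + 10·10·9 + 7·1·2 + 8·3·6 = 2594 ≡ 7.
  S = (7, 6, 7) ≠ 0, so r is not a codeword (an error is present).
Step 3: locate the error. For a single error e at position i, S_ℓ = v_i·e·α_i^ℓ, so α_err = S_1/S_0.
  S_0^{−1} = 7^{−1} = 2 (mod 13), so α_err = 6·2 = 12 ≡ 12 = α_4. Error position i = 4.
  Consistency check: S_2/S_1 = 7·11 = 77 ≡ 12 = α_err ✓ (single-error assumption holds).
Step 4: error magnitude e = S_0/v_4 = S_0·∏_{j≠4}(α_4 − α_j) = 7·2 = 14 ≡ 1 (mod 13).
Step 5: correct position 4: c_4 = r_4 − e = 2 − 1 ≡ 1 (mod 13). Hence c = [10, 7, 9, 1, 6].
  Check: interpolating c through the α_i gives m(x) = 2 + 1·x (degree < 2) with m(α_i) = c_i for every i, so c is indeed a codeword.


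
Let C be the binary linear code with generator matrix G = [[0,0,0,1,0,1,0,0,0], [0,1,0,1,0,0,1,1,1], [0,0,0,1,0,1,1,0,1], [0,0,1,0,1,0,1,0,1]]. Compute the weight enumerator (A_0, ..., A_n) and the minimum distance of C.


Weight distribution: A_0 = 1, A_2 = 3, A_3 = 2, A_4 = 3, A_5 = 4, A_6 = 1, A_7 = 2. Minimum distance d = 2.

Enumerate all 2^4 = 16 messages m ∈ F_2^4.
For each, compute codeword c = mG in F_2^9, then tally its weight.
  m = 0000 → c = 000000000, weight = 0.
  m = 1000 → c = 000101000, weight = 2.
  m = 0100 → c = 010100111, weight = 5.
  m = 1100 → c = 010001111, weight = 5.
  m = 0010 → c = 000101101, weight = 4.
  m = 1010 → c = 000000101, weight = 2.
  m = 0110 → c = 010001010, weight = 3.
  m = 1110 → c = 010100010, weight = 3.
  m = 0001 → c = 001010101, weight = 4.
  m = 1001 → c = 001111101, weight = 6.
  m = 0101 → c = 011110010, weight = 5.
  m = 1101 → c = 011011010, weight = 5.
  m = 0011 → c = 001111000, weight = 4.
  m = 1011 → c = 001010000, weight = 2.
  m = 0111 → c = 011011111, weight = 7.
  m = 1111 → c = 011110111, weight = 7.
Tally weights:
  weight 0: 1 codewords.
  weight 2: 3 codewords.
  weight 3: 2 codewords.
  weight 4: 3 codewords.
  weight 5: 4 codewords.
  weight 6: 1 codewords.
  weight 7: 2 codewords.
Minimum distance d = smallest w > 0 with A_w > 0 = 2.
Sanity: Σ A_w = 16 = 2^4 = 16 ✓.
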